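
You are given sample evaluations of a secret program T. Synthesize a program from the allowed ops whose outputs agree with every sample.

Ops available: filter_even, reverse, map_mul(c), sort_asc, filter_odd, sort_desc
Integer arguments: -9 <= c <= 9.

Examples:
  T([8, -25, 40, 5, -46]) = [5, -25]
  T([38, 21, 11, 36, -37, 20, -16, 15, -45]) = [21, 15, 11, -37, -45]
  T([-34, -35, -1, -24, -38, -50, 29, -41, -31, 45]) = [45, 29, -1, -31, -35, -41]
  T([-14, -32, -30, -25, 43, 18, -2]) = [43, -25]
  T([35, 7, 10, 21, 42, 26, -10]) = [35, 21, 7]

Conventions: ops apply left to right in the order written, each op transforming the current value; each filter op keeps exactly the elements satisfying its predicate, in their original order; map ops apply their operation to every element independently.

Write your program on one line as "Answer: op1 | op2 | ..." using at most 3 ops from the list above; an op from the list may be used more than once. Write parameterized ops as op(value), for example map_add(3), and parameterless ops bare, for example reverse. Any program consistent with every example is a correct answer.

sort_asc | filter_odd | sort_desc

Check, running the answer program on each example:
  [8, -25, 40, 5, -46] -> [-46, -25, 5, 8, 40] -> [-25, 5] -> [5, -25]
  [38, 21, 11, 36, -37, 20, -16, 15, -45] -> [-45, -37, -16, 11, 15, 20, 21, 36, 38] -> [-45, -37, 11, 15, 21] -> [21, 15, 11, -37, -45]
  [-34, -35, -1, -24, -38, -50, 29, -41, -31, 45] -> [-50, -41, -38, -35, -34, -31, -24, -1, 29, 45] -> [-41, -35, -31, -1, 29, 45] -> [45, 29, -1, -31, -35, -41]
  [-14, -32, -30, -25, 43, 18, -2] -> [-32, -30, -25, -14, -2, 18, 43] -> [-25, 43] -> [43, -25]
  [35, 7, 10, 21, 42, 26, -10] -> [-10, 7, 10, 21, 26, 35, 42] -> [7, 21, 35] -> [35, 21, 7]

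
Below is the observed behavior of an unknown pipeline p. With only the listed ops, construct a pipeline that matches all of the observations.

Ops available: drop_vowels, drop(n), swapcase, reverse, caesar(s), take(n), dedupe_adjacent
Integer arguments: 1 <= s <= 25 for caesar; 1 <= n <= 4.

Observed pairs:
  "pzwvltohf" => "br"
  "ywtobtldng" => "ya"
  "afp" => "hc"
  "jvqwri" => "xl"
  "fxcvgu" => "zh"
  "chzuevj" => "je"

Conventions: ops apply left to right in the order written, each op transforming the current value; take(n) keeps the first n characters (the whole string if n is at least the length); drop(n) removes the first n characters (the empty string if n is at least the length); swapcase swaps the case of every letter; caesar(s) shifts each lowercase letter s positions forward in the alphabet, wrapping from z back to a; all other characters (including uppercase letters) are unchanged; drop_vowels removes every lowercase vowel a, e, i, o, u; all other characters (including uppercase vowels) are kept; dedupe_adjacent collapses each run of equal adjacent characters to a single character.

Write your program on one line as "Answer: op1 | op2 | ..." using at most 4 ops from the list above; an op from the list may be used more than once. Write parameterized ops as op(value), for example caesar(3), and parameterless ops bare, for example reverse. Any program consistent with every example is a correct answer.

caesar(2) | take(2) | reverse

Check, running the answer program on each example:
  "pzwvltohf" -> "rbyxnvqjh" -> "rb" -> "br"
  "ywtobtldng" -> "ayvqdvnfpi" -> "ay" -> "ya"
  "afp" -> "chr" -> "ch" -> "hc"
  "jvqwri" -> "lxsytk" -> "lx" -> "xl"
  "fxcvgu" -> "hzexiw" -> "hz" -> "zh"
  "chzuevj" -> "ejbwgxl" -> "ej" -> "je"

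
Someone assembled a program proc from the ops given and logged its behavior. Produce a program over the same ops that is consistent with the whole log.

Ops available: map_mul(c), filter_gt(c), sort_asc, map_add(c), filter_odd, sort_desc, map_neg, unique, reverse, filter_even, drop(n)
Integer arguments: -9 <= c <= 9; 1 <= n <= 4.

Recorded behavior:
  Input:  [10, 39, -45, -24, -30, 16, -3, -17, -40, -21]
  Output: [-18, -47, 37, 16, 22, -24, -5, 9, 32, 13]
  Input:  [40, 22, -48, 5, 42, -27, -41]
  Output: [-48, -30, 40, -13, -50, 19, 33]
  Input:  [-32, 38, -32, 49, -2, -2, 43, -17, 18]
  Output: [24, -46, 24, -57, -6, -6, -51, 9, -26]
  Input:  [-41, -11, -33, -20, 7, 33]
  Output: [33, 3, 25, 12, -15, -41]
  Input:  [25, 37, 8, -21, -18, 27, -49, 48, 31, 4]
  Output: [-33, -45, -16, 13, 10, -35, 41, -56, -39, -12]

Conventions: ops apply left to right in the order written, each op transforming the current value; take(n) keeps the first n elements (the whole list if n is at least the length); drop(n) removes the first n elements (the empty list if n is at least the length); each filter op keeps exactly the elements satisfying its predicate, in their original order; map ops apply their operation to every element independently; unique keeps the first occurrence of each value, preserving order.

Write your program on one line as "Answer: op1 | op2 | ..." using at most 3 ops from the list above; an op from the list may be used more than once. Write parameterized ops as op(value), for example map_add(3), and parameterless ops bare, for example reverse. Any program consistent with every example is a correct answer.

map_add(8) | map_neg

Check, running the answer program on each example:
  [10, 39, -45, -24, -30, 16, -3, -17, -40, -21] -> [18, 47, -37, -16, -22, 24, 5, -9, -32, -13] -> [-18, -47, 37, 16, 22, -24, -5, 9, 32, 13]
  [40, 22, -48, 5, 42, -27, -41] -> [48, 30, -40, 13, 50, -19, -33] -> [-48, -30, 40, -13, -50, 19, 33]
  [-32, 38, -32, 49, -2, -2, 43, -17, 18] -> [-24, 46, -24, 57, 6, 6, 51, -9, 26] -> [24, -46, 24, -57, -6, -6, -51, 9, -26]
  [-41, -11, -33, -20, 7, 33] -> [-33, -3, -25, -12, 15, 41] -> [33, 3, 25, 12, -15, -41]
  [25, 37, 8, -21, -18, 27, -49, 48, 31, 4] -> [33, 45, 16, -13, -10, 35, -41, 56, 39, 12] -> [-33, -45, -16, 13, 10, -35, 41, -56, -39, -12]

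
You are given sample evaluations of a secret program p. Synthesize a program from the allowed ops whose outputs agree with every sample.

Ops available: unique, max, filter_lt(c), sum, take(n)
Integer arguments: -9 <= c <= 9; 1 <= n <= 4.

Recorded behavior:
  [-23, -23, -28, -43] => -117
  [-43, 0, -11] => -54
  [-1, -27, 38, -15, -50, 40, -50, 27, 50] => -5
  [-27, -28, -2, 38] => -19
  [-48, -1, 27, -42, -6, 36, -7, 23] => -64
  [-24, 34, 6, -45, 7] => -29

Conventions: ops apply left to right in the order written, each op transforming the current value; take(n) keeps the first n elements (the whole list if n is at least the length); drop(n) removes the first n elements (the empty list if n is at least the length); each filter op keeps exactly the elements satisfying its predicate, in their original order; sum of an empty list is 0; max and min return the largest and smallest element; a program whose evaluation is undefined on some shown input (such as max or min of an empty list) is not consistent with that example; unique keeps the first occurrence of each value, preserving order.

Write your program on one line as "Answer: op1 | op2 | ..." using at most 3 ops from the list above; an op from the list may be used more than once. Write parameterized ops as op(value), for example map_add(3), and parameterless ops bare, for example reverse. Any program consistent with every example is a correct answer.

take(4) | sum

Check, running the answer program on each example:
  [-23, -23, -28, -43] -> [-23, -23, -28, -43] -> -117
  [-43, 0, -11] -> [-43, 0, -11] -> -54
  [-1, -27, 38, -15, -50, 40, -50, 27, 50] -> [-1, -27, 38, -15] -> -5
  [-27, -28, -2, 38] -> [-27, -28, -2, 38] -> -19
  [-48, -1, 27, -42, -6, 36, -7, 23] -> [-48, -1, 27, -42] -> -64
  [-24, 34, 6, -45, 7] -> [-24, 34, 6, -45] -> -29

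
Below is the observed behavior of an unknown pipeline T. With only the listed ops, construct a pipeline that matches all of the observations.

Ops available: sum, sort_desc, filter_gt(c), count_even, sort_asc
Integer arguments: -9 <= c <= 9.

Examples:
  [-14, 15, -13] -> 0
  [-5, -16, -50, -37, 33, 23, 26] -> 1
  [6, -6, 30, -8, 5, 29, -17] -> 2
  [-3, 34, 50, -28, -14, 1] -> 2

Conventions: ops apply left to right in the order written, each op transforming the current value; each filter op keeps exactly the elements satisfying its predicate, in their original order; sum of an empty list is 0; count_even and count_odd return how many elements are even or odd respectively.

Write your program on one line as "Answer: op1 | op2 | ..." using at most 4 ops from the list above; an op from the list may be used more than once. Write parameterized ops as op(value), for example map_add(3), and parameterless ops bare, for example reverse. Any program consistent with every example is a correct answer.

filter_gt(-4) | sort_asc | sort_desc | count_even

Check, running the answer program on each example:
  [-14, 15, -13] -> [15] -> [15] -> [15] -> 0
  [-5, -16, -50, -37, 33, 23, 26] -> [33, 23, 26] -> [23, 26, 33] -> [33, 26, 23] -> 1
  [6, -6, 30, -8, 5, 29, -17] -> [6, 30, 5, 29] -> [5, 6, 29, 30] -> [30, 29, 6, 5] -> 2
  [-3, 34, 50, -28, -14, 1] -> [-3, 34, 50, 1] -> [-3, 1, 34, 50] -> [50, 34, 1, -3] -> 2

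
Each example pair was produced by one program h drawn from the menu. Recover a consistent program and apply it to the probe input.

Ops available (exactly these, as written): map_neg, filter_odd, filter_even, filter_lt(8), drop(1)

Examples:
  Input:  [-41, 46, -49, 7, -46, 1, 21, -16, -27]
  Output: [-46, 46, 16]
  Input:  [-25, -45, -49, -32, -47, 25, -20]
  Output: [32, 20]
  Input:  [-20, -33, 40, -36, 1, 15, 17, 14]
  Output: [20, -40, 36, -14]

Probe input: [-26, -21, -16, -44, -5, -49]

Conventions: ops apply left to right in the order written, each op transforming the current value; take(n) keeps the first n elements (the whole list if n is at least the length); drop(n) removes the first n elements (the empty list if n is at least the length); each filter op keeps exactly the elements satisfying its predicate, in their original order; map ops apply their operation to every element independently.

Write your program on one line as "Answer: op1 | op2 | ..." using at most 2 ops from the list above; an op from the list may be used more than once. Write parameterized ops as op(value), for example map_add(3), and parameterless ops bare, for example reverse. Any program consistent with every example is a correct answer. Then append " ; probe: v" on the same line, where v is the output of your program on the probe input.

map_neg | filter_even ; probe: [26, 16, 44]

Check, running the answer program on each example:
  [-41, 46, -49, 7, -46, 1, 21, -16, -27] -> [41, -46, 49, -7, 46, -1, -21, 16, 27] -> [-46, 46, 16]
  [-25, -45, -49, -32, -47, 25, -20] -> [25, 45, 49, 32, 47, -25, 20] -> [32, 20]
  [-20, -33, 40, -36, 1, 15, 17, 14] -> [20, 33, -40, 36, -1, -15, -17, -14] -> [20, -40, 36, -14]
  probe: [-26, -21, -16, -44, -5, -49] -> [26, 21, 16, 44, 5, 49] -> [26, 16, 44]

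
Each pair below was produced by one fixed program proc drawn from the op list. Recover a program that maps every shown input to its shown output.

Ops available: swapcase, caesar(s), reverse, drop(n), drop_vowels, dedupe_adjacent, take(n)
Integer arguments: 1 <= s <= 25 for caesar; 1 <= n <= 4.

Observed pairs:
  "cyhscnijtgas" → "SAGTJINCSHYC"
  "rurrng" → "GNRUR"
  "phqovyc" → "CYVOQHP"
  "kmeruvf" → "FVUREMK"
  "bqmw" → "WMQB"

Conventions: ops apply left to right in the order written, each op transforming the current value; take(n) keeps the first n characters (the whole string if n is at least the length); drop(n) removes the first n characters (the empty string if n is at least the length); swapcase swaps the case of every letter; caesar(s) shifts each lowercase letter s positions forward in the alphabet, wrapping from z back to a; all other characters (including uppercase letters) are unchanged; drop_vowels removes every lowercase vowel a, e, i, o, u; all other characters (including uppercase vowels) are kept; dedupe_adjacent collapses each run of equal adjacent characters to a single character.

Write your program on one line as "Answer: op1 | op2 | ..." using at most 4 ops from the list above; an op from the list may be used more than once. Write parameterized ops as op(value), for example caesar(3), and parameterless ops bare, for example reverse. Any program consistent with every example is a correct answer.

swapcase | reverse | dedupe_adjacent

Check, running the answer program on each example:
  "cyhscnijtgas" -> "CYHSCNIJTGAS" -> "SAGTJINCSHYC" -> "SAGTJINCSHYC"
  "rurrng" -> "RURRNG" -> "GNRRUR" -> "GNRUR"
  "phqovyc" -> "PHQOVYC" -> "CYVOQHP" -> "CYVOQHP"
  "kmeruvf" -> "KMERUVF" -> "FVUREMK" -> "FVUREMK"
  "bqmw" -> "BQMW" -> "WMQB" -> "WMQB"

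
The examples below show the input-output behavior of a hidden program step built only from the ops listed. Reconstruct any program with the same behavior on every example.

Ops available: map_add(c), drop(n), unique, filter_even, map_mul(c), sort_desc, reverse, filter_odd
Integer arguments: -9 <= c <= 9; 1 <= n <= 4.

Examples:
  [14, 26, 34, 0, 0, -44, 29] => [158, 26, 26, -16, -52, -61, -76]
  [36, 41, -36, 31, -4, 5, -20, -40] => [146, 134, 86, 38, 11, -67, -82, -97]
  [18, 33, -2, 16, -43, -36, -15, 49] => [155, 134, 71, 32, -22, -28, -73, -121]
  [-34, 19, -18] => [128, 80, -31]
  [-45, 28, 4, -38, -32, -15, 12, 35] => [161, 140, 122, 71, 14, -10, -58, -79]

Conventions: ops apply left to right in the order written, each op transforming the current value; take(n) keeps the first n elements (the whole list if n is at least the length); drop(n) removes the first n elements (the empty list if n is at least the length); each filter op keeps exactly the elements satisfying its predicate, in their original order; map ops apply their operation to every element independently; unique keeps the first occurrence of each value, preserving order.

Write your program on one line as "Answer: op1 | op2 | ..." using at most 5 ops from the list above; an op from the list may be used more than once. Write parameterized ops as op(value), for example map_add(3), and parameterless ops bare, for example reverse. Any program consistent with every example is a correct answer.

map_mul(-3) | sort_desc | map_add(8) | map_add(9) | map_add(9)

Check, running the answer program on each example:
  [14, 26, 34, 0, 0, -44, 29] -> [-42, -78, -102, 0, 0, 132, -87] -> [132, 0, 0, -42, -78, -87, -102] -> [140, 8, 8, -34, -70, -79, -94] -> [149, 17, 17, -25, -61, -70, -85] -> [158, 26, 26, -16, -52, -61, -76]
  [36, 41, -36, 31, -4, 5, -20, -40] -> [-108, -123, 108, -93, 12, -15, 60, 120] -> [120, 108, 60, 12, -15, -93, -108, -123] -> [128, 116, 68, 20, -7, -85, -100, -115] -> [137, 125, 77, 29, 2, -76, -91, -106] -> [146, 134, 86, 38, 11, -67, -82, -97]
  [18, 33, -2, 16, -43, -36, -15, 49] -> [-54, -99, 6, -48, 129, 108, 45, -147] -> [129, 108, 45, 6, -48, -54, -99, -147] -> [137, 116, 53, 14, -40, -46, -91, -139] -> [146, 125, 62, 23, -31, -37, -82, -130] -> [155, 134, 71, 32, -22, -28, -73, -121]
  [-34, 19, -18] -> [102, -57, 54] -> [102, 54, -57] -> [110, 62, -49] -> [119, 71, -40] -> [128, 80, -31]
  [-45, 28, 4, -38, -32, -15, 12, 35] -> [135, -84, -12, 114, 96, 45, -36, -105] -> [135, 114, 96, 45, -12, -36, -84, -105] -> [143, 122, 104, 53, -4, -28, -76, -97] -> [152, 131, 113, 62, 5, -19, -67, -88] -> [161, 140, 122, 71, 14, -10, -58, -79]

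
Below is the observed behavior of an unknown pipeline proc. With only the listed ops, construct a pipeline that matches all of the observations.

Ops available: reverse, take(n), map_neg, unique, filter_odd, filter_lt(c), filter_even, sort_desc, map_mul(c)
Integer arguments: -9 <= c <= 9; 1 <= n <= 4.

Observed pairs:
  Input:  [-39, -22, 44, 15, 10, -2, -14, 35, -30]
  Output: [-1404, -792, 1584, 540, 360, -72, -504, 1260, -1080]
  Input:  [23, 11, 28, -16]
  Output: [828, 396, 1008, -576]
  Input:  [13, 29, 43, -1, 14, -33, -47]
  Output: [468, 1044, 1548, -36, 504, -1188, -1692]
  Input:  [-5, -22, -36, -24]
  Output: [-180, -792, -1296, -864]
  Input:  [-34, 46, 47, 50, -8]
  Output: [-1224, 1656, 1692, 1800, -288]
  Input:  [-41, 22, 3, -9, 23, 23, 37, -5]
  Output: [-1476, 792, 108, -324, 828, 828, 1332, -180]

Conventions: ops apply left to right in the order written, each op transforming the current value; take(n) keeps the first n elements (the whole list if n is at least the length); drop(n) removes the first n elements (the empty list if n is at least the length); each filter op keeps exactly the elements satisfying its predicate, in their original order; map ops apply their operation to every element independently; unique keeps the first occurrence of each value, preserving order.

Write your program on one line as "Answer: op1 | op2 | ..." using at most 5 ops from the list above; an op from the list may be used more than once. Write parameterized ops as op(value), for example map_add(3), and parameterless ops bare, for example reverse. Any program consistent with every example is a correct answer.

reverse | map_neg | map_mul(9) | reverse | map_mul(-4)

Check, running the answer program on each example:
  [-39, -22, 44, 15, 10, -2, -14, 35, -30] -> [-30, 35, -14, -2, 10, 15, 44, -22, -39] -> [30, -35, 14, 2, -10, -15, -44, 22, 39] -> [270, -315, 126, 18, -90, -135, -396, 198, 351] -> [351, 198, -396, -135, -90, 18, 126, -315, 270] -> [-1404, -792, 1584, 540, 360, -72, -504, 1260, -1080]
  [23, 11, 28, -16] -> [-16, 28, 11, 23] -> [16, -28, -11, -23] -> [144, -252, -99, -207] -> [-207, -99, -252, 144] -> [828, 396, 1008, -576]
  [13, 29, 43, -1, 14, -33, -47] -> [-47, -33, 14, -1, 43, 29, 13] -> [47, 33, -14, 1, -43, -29, -13] -> [423, 297, -126, 9, -387, -261, -117] -> [-117, -261, -387, 9, -126, 297, 423] -> [468, 1044, 1548, -36, 504, -1188, -1692]
  [-5, -22, -36, -24] -> [-24, -36, -22, -5] -> [24, 36, 22, 5] -> [216, 324, 198, 45] -> [45, 198, 324, 216] -> [-180, -792, -1296, -864]
  [-34, 46, 47, 50, -8] -> [-8, 50, 47, 46, -34] -> [8, -50, -47, -46, 34] -> [72, -450, -423, -414, 306] -> [306, -414, -423, -450, 72] -> [-1224, 1656, 1692, 1800, -288]
  [-41, 22, 3, -9, 23, 23, 37, -5] -> [-5, 37, 23, 23, -9, 3, 22, -41] -> [5, -37, -23, -23, 9, -3, -22, 41] -> [45, -333, -207, -207, 81, -27, -198, 369] -> [369, -198, -27, 81, -207, -207, -333, 45] -> [-1476, 792, 108, -324, 828, 828, 1332, -180]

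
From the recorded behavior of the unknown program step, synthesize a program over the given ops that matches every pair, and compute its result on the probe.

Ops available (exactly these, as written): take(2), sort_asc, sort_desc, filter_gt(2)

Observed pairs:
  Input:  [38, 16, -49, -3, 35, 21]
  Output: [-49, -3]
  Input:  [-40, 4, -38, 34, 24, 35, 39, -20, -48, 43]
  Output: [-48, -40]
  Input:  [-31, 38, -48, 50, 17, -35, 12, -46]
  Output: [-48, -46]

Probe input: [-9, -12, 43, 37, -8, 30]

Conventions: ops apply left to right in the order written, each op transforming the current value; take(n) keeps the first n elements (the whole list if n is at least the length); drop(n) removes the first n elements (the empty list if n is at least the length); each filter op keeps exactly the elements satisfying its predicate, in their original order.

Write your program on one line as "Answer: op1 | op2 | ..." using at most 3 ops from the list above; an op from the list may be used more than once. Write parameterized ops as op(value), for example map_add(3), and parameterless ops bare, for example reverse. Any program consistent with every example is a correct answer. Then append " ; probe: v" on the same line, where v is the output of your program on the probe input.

sort_asc | take(2) ; probe: [-12, -9]

Check, running the answer program on each example:
  [38, 16, -49, -3, 35, 21] -> [-49, -3, 16, 21, 35, 38] -> [-49, -3]
  [-40, 4, -38, 34, 24, 35, 39, -20, -48, 43] -> [-48, -40, -38, -20, 4, 24, 34, 35, 39, 43] -> [-48, -40]
  [-31, 38, -48, 50, 17, -35, 12, -46] -> [-48, -46, -35, -31, 12, 17, 38, 50] -> [-48, -46]
  probe: [-9, -12, 43, 37, -8, 30] -> [-12, -9, -8, 30, 37, 43] -> [-12, -9]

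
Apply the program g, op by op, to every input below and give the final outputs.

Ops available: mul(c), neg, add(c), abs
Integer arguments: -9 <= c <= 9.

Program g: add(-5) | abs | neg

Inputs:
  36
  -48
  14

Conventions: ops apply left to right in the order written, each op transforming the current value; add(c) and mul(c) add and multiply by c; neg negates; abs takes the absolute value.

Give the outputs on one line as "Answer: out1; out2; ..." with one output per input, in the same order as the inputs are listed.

-31; -53; -9

Execution, op by op:
  36 -> 31 -> 31 -> -31
  -48 -> -53 -> 53 -> -53
  14 -> 9 -> 9 -> -9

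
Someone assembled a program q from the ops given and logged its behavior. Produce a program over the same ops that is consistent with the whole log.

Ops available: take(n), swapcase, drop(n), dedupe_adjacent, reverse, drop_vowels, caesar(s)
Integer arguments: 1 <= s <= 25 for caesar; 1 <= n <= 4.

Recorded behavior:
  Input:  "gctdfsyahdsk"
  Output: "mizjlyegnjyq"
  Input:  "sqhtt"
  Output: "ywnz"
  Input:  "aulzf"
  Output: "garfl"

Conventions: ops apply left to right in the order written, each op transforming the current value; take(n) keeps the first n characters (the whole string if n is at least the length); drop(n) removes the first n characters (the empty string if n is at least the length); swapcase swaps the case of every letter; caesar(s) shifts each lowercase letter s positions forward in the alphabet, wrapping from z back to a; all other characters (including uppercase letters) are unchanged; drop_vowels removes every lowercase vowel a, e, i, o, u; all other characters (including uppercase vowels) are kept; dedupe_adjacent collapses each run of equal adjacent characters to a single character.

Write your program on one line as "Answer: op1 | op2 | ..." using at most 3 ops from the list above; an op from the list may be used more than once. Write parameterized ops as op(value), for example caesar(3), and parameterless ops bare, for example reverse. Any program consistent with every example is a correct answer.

dedupe_adjacent | caesar(16) | caesar(16)

Check, running the answer program on each example:
  "gctdfsyahdsk" -> "gctdfsyahdsk" -> "wsjtvioqxtia" -> "mizjlyegnjyq"
  "sqhtt" -> "sqht" -> "igxj" -> "ywnz"
  "aulzf" -> "aulzf" -> "qkbpv" -> "garfl"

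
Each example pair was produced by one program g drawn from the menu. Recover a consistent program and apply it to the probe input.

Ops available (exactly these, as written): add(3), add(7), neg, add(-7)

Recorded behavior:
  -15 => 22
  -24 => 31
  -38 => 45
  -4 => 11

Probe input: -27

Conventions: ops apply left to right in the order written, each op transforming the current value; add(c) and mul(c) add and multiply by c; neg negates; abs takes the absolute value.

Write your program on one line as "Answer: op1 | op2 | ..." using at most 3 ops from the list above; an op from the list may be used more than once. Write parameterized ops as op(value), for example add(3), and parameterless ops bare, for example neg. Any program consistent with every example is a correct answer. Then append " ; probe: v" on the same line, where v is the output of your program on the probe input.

add(-7) | neg ; probe: 34

Check, running the answer program on each example:
  -15 -> -22 -> 22
  -24 -> -31 -> 31
  -38 -> -45 -> 45
  -4 -> -11 -> 11
  probe: -27 -> -34 -> 34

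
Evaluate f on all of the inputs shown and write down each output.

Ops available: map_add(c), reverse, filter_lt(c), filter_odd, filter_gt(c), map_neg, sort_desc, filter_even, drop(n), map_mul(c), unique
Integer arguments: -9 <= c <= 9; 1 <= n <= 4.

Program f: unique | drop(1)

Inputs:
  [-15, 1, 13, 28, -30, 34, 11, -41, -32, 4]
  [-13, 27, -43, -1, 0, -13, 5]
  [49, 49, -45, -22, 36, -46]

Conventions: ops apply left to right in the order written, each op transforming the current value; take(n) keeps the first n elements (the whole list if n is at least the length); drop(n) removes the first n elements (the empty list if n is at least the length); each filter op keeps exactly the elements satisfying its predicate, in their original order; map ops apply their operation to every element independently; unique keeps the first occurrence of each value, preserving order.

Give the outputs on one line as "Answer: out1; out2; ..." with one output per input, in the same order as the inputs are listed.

Execution, op by op:
  [-15, 1, 13, 28, -30, 34, 11, -41, -32, 4] -> [-15, 1, 13, 28, -30, 34, 11, -41, -32, 4] -> [1, 13, 28, -30, 34, 11, -41, -32, 4]
  [-13, 27, -43, -1, 0, -13, 5] -> [-13, 27, -43, -1, 0, 5] -> [27, -43, -1, 0, 5]
  [49, 49, -45, -22, 36, -46] -> [49, -45, -22, 36, -46] -> [-45, -22, 36, -46]

[1, 13, 28, -30, 34, 11, -41, -32, 4]; [27, -43, -1, 0, 5]; [-45, -22, 36, -46]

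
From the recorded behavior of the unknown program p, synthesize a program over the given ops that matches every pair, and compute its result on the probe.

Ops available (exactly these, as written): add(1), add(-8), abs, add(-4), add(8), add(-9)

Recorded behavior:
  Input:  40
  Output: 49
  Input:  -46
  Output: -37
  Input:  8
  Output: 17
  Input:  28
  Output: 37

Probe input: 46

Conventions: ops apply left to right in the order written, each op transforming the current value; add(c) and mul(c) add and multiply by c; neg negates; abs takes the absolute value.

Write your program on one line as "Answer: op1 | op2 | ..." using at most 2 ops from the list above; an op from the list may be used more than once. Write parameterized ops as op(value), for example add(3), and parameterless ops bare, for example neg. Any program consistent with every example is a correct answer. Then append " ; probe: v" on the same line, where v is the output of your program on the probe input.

add(1) | add(8) ; probe: 55

Check, running the answer program on each example:
  40 -> 41 -> 49
  -46 -> -45 -> -37
  8 -> 9 -> 17
  28 -> 29 -> 37
  probe: 46 -> 47 -> 55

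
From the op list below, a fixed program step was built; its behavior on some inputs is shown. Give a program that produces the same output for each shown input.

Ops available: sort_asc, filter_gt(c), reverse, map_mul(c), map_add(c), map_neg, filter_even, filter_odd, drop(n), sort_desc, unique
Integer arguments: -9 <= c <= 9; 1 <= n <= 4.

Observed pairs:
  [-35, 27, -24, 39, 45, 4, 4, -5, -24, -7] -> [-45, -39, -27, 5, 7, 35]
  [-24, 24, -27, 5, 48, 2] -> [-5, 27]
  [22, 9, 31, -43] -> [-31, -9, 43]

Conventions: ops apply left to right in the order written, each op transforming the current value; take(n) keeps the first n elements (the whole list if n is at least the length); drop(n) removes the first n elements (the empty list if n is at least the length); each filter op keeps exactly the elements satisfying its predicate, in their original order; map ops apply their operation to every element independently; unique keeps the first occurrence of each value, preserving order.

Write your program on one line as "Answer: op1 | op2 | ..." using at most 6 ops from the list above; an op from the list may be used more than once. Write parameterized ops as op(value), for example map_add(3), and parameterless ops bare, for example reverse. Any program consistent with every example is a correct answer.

unique | filter_odd | sort_asc | map_neg | sort_asc

Check, running the answer program on each example:
  [-35, 27, -24, 39, 45, 4, 4, -5, -24, -7] -> [-35, 27, -24, 39, 45, 4, -5, -7] -> [-35, 27, 39, 45, -5, -7] -> [-35, -7, -5, 27, 39, 45] -> [35, 7, 5, -27, -39, -45] -> [-45, -39, -27, 5, 7, 35]
  [-24, 24, -27, 5, 48, 2] -> [-24, 24, -27, 5, 48, 2] -> [-27, 5] -> [-27, 5] -> [27, -5] -> [-5, 27]
  [22, 9, 31, -43] -> [22, 9, 31, -43] -> [9, 31, -43] -> [-43, 9, 31] -> [43, -9, -31] -> [-31, -9, 43]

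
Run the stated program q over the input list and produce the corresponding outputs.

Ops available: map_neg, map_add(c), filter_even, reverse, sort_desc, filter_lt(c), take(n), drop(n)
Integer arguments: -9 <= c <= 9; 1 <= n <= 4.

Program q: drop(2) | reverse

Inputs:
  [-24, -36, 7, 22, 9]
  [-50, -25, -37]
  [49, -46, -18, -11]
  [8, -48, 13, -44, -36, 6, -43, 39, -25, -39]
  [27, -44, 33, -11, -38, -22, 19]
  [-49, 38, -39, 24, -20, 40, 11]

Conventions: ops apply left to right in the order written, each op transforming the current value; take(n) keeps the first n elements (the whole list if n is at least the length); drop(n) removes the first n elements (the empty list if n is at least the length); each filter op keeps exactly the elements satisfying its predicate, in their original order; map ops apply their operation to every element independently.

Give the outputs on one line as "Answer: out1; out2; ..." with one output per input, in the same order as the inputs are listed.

Execution, op by op:
  [-24, -36, 7, 22, 9] -> [7, 22, 9] -> [9, 22, 7]
  [-50, -25, -37] -> [-37] -> [-37]
  [49, -46, -18, -11] -> [-18, -11] -> [-11, -18]
  [8, -48, 13, -44, -36, 6, -43, 39, -25, -39] -> [13, -44, -36, 6, -43, 39, -25, -39] -> [-39, -25, 39, -43, 6, -36, -44, 13]
  [27, -44, 33, -11, -38, -22, 19] -> [33, -11, -38, -22, 19] -> [19, -22, -38, -11, 33]
  [-49, 38, -39, 24, -20, 40, 11] -> [-39, 24, -20, 40, 11] -> [11, 40, -20, 24, -39]

[9, 22, 7]; [-37]; [-11, -18]; [-39, -25, 39, -43, 6, -36, -44, 13]; [19, -22, -38, -11, 33]; [11, 40, -20, 24, -39]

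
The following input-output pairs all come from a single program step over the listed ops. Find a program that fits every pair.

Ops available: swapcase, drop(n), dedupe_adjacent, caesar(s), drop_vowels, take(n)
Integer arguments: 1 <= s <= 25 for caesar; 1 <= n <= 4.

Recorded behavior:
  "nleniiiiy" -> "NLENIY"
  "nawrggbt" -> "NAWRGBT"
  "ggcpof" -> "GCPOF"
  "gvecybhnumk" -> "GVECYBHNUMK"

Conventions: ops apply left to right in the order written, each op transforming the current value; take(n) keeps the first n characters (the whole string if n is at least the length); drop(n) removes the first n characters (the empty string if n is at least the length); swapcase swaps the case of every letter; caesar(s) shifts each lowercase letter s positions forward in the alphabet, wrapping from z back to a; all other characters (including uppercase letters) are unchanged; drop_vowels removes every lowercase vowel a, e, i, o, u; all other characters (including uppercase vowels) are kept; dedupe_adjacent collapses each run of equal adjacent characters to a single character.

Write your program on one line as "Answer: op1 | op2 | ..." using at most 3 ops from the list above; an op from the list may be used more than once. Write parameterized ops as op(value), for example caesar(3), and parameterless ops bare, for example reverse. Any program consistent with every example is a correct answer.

swapcase | dedupe_adjacent

Check, running the answer program on each example:
  "nleniiiiy" -> "NLENIIIIY" -> "NLENIY"
  "nawrggbt" -> "NAWRGGBT" -> "NAWRGBT"
  "ggcpof" -> "GGCPOF" -> "GCPOF"
  "gvecybhnumk" -> "GVECYBHNUMK" -> "GVECYBHNUMK"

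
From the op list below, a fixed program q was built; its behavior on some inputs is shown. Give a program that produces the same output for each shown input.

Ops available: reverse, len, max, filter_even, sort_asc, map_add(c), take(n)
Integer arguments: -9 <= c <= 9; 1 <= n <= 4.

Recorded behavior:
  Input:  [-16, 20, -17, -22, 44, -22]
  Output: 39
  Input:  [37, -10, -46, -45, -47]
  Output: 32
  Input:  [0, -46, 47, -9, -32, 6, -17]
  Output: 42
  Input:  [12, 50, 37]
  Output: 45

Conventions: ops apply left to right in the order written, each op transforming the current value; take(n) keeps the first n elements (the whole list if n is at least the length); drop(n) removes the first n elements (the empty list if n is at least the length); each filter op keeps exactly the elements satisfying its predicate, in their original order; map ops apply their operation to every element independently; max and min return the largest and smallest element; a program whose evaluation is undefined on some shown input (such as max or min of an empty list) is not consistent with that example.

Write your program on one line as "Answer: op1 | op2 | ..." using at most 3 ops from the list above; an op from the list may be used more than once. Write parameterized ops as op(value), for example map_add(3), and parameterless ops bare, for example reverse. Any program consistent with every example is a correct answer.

reverse | map_add(-5) | max

Check, running the answer program on each example:
  [-16, 20, -17, -22, 44, -22] -> [-22, 44, -22, -17, 20, -16] -> [-27, 39, -27, -22, 15, -21] -> 39
  [37, -10, -46, -45, -47] -> [-47, -45, -46, -10, 37] -> [-52, -50, -51, -15, 32] -> 32
  [0, -46, 47, -9, -32, 6, -17] -> [-17, 6, -32, -9, 47, -46, 0] -> [-22, 1, -37, -14, 42, -51, -5] -> 42
  [12, 50, 37] -> [37, 50, 12] -> [32, 45, 7] -> 45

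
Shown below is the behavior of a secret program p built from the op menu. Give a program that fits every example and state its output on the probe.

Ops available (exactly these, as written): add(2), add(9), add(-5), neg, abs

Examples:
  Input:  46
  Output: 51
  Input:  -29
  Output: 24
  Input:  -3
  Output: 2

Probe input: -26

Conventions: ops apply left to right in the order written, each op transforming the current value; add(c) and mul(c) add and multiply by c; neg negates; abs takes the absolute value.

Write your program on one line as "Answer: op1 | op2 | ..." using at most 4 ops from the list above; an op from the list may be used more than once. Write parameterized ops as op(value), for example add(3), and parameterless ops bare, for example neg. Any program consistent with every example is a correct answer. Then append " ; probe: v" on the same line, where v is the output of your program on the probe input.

neg | add(-5) | abs ; probe: 21

Check, running the answer program on each example:
  46 -> -46 -> -51 -> 51
  -29 -> 29 -> 24 -> 24
  -3 -> 3 -> -2 -> 2
  probe: -26 -> 26 -> 21 -> 21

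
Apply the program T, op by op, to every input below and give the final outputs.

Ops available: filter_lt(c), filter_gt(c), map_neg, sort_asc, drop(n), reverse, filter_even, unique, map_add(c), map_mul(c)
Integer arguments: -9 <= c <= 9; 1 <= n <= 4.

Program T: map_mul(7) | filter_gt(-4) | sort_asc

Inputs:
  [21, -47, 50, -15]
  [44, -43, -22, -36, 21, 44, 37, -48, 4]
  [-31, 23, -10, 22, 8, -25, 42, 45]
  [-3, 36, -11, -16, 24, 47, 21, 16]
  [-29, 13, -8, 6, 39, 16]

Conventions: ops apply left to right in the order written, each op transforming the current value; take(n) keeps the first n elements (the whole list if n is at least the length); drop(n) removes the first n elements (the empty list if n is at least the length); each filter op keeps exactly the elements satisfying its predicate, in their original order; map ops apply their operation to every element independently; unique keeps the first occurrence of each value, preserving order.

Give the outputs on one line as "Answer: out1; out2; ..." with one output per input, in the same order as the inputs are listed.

[147, 350]; [28, 147, 259, 308, 308]; [56, 154, 161, 294, 315]; [112, 147, 168, 252, 329]; [42, 91, 112, 273]

Execution, op by op:
  [21, -47, 50, -15] -> [147, -329, 350, -105] -> [147, 350] -> [147, 350]
  [44, -43, -22, -36, 21, 44, 37, -48, 4] -> [308, -301, -154, -252, 147, 308, 259, -336, 28] -> [308, 147, 308, 259, 28] -> [28, 147, 259, 308, 308]
  [-31, 23, -10, 22, 8, -25, 42, 45] -> [-217, 161, -70, 154, 56, -175, 294, 315] -> [161, 154, 56, 294, 315] -> [56, 154, 161, 294, 315]
  [-3, 36, -11, -16, 24, 47, 21, 16] -> [-21, 252, -77, -112, 168, 329, 147, 112] -> [252, 168, 329, 147, 112] -> [112, 147, 168, 252, 329]
  [-29, 13, -8, 6, 39, 16] -> [-203, 91, -56, 42, 273, 112] -> [91, 42, 273, 112] -> [42, 91, 112, 273]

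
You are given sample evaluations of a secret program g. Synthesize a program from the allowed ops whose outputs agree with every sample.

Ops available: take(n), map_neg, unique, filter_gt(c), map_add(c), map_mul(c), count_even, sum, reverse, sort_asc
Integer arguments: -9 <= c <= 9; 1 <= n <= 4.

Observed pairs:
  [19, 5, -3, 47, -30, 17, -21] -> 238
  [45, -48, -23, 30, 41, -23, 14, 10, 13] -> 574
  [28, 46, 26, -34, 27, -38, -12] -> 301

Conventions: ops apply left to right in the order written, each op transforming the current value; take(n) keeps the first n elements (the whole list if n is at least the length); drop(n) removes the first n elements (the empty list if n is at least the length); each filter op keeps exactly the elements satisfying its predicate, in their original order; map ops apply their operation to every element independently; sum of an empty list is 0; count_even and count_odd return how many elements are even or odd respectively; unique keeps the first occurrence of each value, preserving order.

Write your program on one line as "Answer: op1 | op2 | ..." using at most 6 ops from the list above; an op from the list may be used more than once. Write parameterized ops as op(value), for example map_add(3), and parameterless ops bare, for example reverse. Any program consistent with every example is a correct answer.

map_neg | reverse | unique | map_mul(-7) | sum

Check, running the answer program on each example:
  [19, 5, -3, 47, -30, 17, -21] -> [-19, -5, 3, -47, 30, -17, 21] -> [21, -17, 30, -47, 3, -5, -19] -> [21, -17, 30, -47, 3, -5, -19] -> [-147, 119, -210, 329, -21, 35, 133] -> 238
  [45, -48, -23, 30, 41, -23, 14, 10, 13] -> [-45, 48, 23, -30, -41, 23, -14, -10, -13] -> [-13, -10, -14, 23, -41, -30, 23, 48, -45] -> [-13, -10, -14, 23, -41, -30, 48, -45] -> [91, 70, 98, -161, 287, 210, -336, 315] -> 574
  [28, 46, 26, -34, 27, -38, -12] -> [-28, -46, -26, 34, -27, 38, 12] -> [12, 38, -27, 34, -26, -46, -28] -> [12, 38, -27, 34, -26, -46, -28] -> [-84, -266, 189, -238, 182, 322, 196] -> 301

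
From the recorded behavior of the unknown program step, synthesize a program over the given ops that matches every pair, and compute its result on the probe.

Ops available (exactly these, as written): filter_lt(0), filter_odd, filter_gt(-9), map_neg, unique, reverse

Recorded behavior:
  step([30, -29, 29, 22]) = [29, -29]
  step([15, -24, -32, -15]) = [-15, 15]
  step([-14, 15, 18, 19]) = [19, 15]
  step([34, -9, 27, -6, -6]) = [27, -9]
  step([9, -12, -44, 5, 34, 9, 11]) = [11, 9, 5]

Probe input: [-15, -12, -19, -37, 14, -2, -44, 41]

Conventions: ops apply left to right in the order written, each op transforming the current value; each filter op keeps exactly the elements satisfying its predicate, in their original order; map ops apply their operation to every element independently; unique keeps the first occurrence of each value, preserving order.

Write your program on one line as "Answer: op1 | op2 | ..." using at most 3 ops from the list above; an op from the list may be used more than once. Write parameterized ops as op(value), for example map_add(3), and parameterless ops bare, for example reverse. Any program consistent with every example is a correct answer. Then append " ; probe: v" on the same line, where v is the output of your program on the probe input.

filter_odd | reverse | unique ; probe: [41, -37, -19, -15]

Check, running the answer program on each example:
  [30, -29, 29, 22] -> [-29, 29] -> [29, -29] -> [29, -29]
  [15, -24, -32, -15] -> [15, -15] -> [-15, 15] -> [-15, 15]
  [-14, 15, 18, 19] -> [15, 19] -> [19, 15] -> [19, 15]
  [34, -9, 27, -6, -6] -> [-9, 27] -> [27, -9] -> [27, -9]
  [9, -12, -44, 5, 34, 9, 11] -> [9, 5, 9, 11] -> [11, 9, 5, 9] -> [11, 9, 5]
  probe: [-15, -12, -19, -37, 14, -2, -44, 41] -> [-15, -19, -37, 41] -> [41, -37, -19, -15] -> [41, -37, -19, -15]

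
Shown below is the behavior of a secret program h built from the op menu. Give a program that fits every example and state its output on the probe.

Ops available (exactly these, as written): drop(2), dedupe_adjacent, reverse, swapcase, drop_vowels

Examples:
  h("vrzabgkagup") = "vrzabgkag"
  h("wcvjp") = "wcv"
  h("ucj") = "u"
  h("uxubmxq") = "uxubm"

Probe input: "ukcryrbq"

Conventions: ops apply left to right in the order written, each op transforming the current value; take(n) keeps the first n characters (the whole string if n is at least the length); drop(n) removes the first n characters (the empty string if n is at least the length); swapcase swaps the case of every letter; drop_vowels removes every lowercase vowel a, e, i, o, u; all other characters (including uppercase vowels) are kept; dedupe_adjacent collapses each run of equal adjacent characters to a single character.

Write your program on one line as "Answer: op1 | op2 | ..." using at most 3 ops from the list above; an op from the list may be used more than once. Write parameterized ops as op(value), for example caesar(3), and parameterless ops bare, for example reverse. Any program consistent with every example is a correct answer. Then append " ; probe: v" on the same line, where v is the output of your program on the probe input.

reverse | drop(2) | reverse ; probe: "ukcryr"

Check, running the answer program on each example:
  "vrzabgkagup" -> "pugakgbazrv" -> "gakgbazrv" -> "vrzabgkag"
  "wcvjp" -> "pjvcw" -> "vcw" -> "wcv"
  "ucj" -> "jcu" -> "u" -> "u"
  "uxubmxq" -> "qxmbuxu" -> "mbuxu" -> "uxubm"
  probe: "ukcryrbq" -> "qbryrcku" -> "ryrcku" -> "ukcryr"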